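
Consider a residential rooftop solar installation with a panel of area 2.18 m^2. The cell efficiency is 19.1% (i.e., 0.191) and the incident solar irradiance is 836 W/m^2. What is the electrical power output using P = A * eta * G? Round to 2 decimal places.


Use the solar power formula P = A * eta * G.
Given: A = 2.18 m^2, eta = 0.191, G = 836 W/m^2
P = 2.18 * 0.191 * 836
P = 348.09 W

348.09


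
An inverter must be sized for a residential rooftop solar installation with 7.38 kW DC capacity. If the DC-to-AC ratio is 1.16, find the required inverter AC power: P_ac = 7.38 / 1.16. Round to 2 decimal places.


The inverter AC capacity is determined by the DC/AC ratio.
Given: P_dc = 7.38 kW, DC/AC ratio = 1.16
P_ac = P_dc / ratio = 7.38 / 1.16
P_ac = 6.36 kW

6.36


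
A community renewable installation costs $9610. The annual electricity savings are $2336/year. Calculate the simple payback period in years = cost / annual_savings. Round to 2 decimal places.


Simple payback period = initial cost / annual savings
Payback = 9610 / 2336
Payback = 4.11 years

4.11


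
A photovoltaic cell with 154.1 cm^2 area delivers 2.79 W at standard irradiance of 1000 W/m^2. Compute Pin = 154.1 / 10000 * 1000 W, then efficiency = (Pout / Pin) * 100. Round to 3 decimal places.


First compute the input power:
  Pin = area_cm2 / 10000 * G = 154.1 / 10000 * 1000 = 15.41 W
Then compute efficiency:
  Efficiency = (Pout / Pin) * 100 = (2.79 / 15.41) * 100
  Efficiency = 18.105%

18.105


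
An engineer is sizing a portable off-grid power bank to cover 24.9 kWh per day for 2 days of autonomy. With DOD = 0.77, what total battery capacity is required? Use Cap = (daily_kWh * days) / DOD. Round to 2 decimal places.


Total energy needed = daily * days = 24.9 * 2 = 49.8 kWh
Account for depth of discharge:
  Cap = total_energy / DOD = 49.8 / 0.77
  Cap = 64.68 kWh

64.68


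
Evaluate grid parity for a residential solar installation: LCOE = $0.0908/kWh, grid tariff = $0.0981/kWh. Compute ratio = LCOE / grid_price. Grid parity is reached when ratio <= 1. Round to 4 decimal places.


Compare LCOE to grid price:
  LCOE = $0.0908/kWh, Grid price = $0.0981/kWh
  Ratio = LCOE / grid_price = 0.0908 / 0.0981 = 0.9256
  Grid parity achieved (ratio <= 1)? yes

0.9256


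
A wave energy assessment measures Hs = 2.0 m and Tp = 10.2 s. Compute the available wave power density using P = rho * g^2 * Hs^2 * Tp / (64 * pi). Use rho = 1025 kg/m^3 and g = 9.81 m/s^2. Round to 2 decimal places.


Apply wave power formula:
  g^2 = 9.81^2 = 96.2361
  Hs^2 = 2.0^2 = 4.0
  Numerator = rho * g^2 * Hs^2 * Tp = 1025 * 96.2361 * 4.0 * 10.2 = 4024593.7
  Denominator = 64 * pi = 201.0619
  P = 4024593.7 / 201.0619 = 20016.69 W/m

20016.69


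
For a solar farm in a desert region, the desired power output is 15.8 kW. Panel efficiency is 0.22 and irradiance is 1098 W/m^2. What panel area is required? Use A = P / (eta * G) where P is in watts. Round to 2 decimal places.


Convert target power to watts: P = 15.8 * 1000 = 15800.0 W
Compute denominator: eta * G = 0.22 * 1098 = 241.56
Required area A = P / (eta * G) = 15800.0 / 241.56
A = 65.41 m^2

65.41


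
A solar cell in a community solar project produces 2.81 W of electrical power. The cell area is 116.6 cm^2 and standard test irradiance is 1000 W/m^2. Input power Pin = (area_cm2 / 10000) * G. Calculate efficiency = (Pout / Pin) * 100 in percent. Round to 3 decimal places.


First compute the input power:
  Pin = area_cm2 / 10000 * G = 116.6 / 10000 * 1000 = 11.66 W
Then compute efficiency:
  Efficiency = (Pout / Pin) * 100 = (2.81 / 11.66) * 100
  Efficiency = 24.099%

24.099


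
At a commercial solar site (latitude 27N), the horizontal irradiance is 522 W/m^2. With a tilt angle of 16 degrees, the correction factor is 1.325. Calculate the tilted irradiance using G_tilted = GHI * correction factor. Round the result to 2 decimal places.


Identify the given values:
  GHI = 522 W/m^2, tilt correction factor = 1.325
Apply the formula G_tilted = GHI * factor:
  G_tilted = 522 * 1.325
  G_tilted = 691.65 W/m^2

691.65


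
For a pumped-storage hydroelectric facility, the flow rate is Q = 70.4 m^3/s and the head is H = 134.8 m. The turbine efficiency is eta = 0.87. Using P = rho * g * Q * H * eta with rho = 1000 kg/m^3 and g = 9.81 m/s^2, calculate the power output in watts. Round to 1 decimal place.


Apply the hydropower formula P = rho * g * Q * H * eta
rho * g = 1000 * 9.81 = 9810.0
P = 9810.0 * 70.4 * 134.8 * 0.87
P = 80993620.2 W

80993620.2


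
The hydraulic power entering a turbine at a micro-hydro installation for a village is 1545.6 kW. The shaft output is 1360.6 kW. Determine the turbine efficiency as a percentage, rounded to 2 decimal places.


Turbine efficiency = (output power / input power) * 100
eta = (1360.6 / 1545.6) * 100
eta = 88.03%

88.03


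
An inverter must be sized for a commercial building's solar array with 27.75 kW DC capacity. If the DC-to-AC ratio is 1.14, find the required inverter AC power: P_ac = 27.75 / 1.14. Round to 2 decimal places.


The inverter AC capacity is determined by the DC/AC ratio.
Given: P_dc = 27.75 kW, DC/AC ratio = 1.14
P_ac = P_dc / ratio = 27.75 / 1.14
P_ac = 24.34 kW

24.34


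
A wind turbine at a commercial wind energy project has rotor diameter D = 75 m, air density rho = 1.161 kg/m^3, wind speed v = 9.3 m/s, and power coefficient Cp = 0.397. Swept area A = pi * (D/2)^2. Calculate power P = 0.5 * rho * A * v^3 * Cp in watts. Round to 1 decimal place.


Step 1 -- Compute swept area:
  A = pi * (D/2)^2 = pi * (75/2)^2 = 4417.86 m^2
Step 2 -- Apply wind power equation:
  P = 0.5 * rho * A * v^3 * Cp
  v^3 = 9.3^3 = 804.357
  P = 0.5 * 1.161 * 4417.86 * 804.357 * 0.397
  P = 818943.6 W

818943.6


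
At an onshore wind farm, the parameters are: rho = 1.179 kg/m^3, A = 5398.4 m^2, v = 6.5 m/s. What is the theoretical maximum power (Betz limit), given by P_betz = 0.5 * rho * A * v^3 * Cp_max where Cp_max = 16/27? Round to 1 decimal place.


The Betz coefficient Cp_max = 16/27 = 0.5926
v^3 = 6.5^3 = 274.625
P_betz = 0.5 * rho * A * v^3 * Cp_max
P_betz = 0.5 * 1.179 * 5398.4 * 274.625 * 0.5926
P_betz = 517899.1 W

517899.1


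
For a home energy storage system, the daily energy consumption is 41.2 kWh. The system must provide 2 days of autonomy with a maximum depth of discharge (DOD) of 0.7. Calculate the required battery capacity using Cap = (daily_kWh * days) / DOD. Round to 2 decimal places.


Total energy needed = daily * days = 41.2 * 2 = 82.4 kWh
Account for depth of discharge:
  Cap = total_energy / DOD = 82.4 / 0.7
  Cap = 117.71 kWh

117.71


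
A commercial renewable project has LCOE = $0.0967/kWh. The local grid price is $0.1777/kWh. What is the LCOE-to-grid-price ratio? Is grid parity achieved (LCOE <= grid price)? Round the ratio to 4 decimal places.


Compare LCOE to grid price:
  LCOE = $0.0967/kWh, Grid price = $0.1777/kWh
  Ratio = LCOE / grid_price = 0.0967 / 0.1777 = 0.5442
  Grid parity achieved (ratio <= 1)? yes

0.5442


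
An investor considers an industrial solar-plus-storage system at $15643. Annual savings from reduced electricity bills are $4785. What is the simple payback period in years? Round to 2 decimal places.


Simple payback period = initial cost / annual savings
Payback = 15643 / 4785
Payback = 3.27 years

3.27


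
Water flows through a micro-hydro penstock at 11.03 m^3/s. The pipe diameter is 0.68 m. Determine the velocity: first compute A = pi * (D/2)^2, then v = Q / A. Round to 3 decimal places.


Compute pipe cross-sectional area:
  A = pi * (D/2)^2 = pi * (0.68/2)^2 = 0.3632 m^2
Calculate velocity:
  v = Q / A = 11.03 / 0.3632
  v = 30.372 m/s

30.372


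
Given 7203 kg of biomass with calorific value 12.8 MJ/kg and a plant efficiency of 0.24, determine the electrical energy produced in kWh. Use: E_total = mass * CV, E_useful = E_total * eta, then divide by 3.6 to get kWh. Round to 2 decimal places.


Total energy = mass * CV = 7203 * 12.8 = 92198.4 MJ
Useful energy = total * eta = 92198.4 * 0.24 = 22127.62 MJ
Convert to kWh: 22127.62 / 3.6
Useful energy = 6146.56 kWh

6146.56


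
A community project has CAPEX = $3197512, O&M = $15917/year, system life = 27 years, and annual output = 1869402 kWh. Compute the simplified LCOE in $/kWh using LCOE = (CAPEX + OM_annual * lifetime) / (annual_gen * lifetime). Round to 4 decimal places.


Total cost = CAPEX + OM * lifetime = 3197512 + 15917 * 27 = 3197512 + 429759 = 3627271
Total generation = annual * lifetime = 1869402 * 27 = 50473854 kWh
LCOE = 3627271 / 50473854
LCOE = 0.0719 $/kWh

0.0719


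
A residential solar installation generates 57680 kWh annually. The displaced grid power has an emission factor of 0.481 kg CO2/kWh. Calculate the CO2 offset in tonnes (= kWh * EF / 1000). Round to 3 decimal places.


CO2 offset in kg = generation * emission_factor
CO2 offset = 57680 * 0.481 = 27744.08 kg
Convert to tonnes:
  CO2 offset = 27744.08 / 1000 = 27.744 tonnes

27.744


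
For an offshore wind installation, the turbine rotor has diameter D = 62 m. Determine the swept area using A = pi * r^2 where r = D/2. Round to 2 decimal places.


Compute the rotor radius:
  r = D / 2 = 62 / 2 = 31.0 m
Calculate swept area:
  A = pi * r^2 = pi * 31.0^2
  A = 3019.07 m^2

3019.07


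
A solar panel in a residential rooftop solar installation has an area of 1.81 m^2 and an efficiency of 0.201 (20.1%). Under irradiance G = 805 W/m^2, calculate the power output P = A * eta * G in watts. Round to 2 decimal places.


Use the solar power formula P = A * eta * G.
Given: A = 1.81 m^2, eta = 0.201, G = 805 W/m^2
P = 1.81 * 0.201 * 805
P = 292.87 W

292.87


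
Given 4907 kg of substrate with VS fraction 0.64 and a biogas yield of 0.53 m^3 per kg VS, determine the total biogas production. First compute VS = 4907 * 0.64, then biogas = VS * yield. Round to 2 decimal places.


Compute volatile solids:
  VS = mass * VS_fraction = 4907 * 0.64 = 3140.48 kg
Calculate biogas volume:
  Biogas = VS * specific_yield = 3140.48 * 0.53
  Biogas = 1664.45 m^3

1664.45


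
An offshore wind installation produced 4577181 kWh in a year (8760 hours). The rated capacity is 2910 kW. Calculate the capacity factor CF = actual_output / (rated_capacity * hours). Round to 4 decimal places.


Capacity factor = actual output / maximum possible output
Maximum possible = rated * hours = 2910 * 8760 = 25491600 kWh
CF = 4577181 / 25491600
CF = 0.1796

0.1796


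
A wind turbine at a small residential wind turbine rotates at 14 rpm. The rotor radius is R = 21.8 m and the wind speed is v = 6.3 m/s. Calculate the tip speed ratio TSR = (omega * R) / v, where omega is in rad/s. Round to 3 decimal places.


Convert rotational speed to rad/s:
  omega = 14 * 2 * pi / 60 = 1.4661 rad/s
Compute tip speed:
  v_tip = omega * R = 1.4661 * 21.8 = 31.96 m/s
Tip speed ratio:
  TSR = v_tip / v_wind = 31.96 / 6.3 = 5.073

5.073


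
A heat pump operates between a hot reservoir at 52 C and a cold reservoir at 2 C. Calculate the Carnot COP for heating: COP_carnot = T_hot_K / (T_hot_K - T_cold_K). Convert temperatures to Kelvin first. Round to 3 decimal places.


Convert to Kelvin:
  T_hot = 52 + 273.15 = 325.15 K
  T_cold = 2 + 273.15 = 275.15 K
Apply Carnot COP formula:
  COP = T_hot_K / (T_hot_K - T_cold_K) = 325.15 / 50.0
  COP = 6.503

6.503


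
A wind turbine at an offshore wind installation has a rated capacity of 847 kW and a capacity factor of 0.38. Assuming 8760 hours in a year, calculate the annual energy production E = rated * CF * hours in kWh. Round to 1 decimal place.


Annual energy = rated_kW * capacity_factor * hours_per_year
Given: P_rated = 847 kW, CF = 0.38, hours = 8760
E = 847 * 0.38 * 8760
E = 2819493.6 kWh

2819493.6


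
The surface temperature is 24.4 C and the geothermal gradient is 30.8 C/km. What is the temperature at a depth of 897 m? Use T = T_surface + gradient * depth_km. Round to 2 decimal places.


Convert depth to km: 897 / 1000 = 0.897 km
Temperature increase = gradient * depth_km = 30.8 * 0.897 = 27.63 C
Temperature at depth = T_surface + delta_T = 24.4 + 27.63
T = 52.03 C

52.03


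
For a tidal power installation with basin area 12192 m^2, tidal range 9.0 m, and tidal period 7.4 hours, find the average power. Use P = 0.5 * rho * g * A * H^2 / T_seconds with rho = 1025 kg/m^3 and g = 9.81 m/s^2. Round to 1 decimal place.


Convert period to seconds: T = 7.4 * 3600 = 26640.0 s
H^2 = 9.0^2 = 81.0
P = 0.5 * rho * g * A * H^2 / T
P = 0.5 * 1025 * 9.81 * 12192 * 81.0 / 26640.0
P = 186375.4 W

186375.4


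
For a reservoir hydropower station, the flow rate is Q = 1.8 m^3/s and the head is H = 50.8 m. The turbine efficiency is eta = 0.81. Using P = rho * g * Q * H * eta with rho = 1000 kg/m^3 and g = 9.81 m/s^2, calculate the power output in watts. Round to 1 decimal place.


Apply the hydropower formula P = rho * g * Q * H * eta
rho * g = 1000 * 9.81 = 9810.0
P = 9810.0 * 1.8 * 50.8 * 0.81
P = 726591.4 W

726591.4


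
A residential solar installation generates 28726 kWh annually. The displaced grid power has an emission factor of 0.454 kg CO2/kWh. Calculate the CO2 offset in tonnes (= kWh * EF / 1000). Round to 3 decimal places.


CO2 offset in kg = generation * emission_factor
CO2 offset = 28726 * 0.454 = 13041.6 kg
Convert to tonnes:
  CO2 offset = 13041.6 / 1000 = 13.042 tonnes

13.042


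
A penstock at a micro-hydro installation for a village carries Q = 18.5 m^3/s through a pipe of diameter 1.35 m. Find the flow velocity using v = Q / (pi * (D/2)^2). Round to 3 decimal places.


Compute pipe cross-sectional area:
  A = pi * (D/2)^2 = pi * (1.35/2)^2 = 1.4314 m^2
Calculate velocity:
  v = Q / A = 18.5 / 1.4314
  v = 12.925 m/s

12.925


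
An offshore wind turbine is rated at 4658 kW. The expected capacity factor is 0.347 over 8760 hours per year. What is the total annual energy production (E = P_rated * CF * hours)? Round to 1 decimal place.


Annual energy = rated_kW * capacity_factor * hours_per_year
Given: P_rated = 4658 kW, CF = 0.347, hours = 8760
E = 4658 * 0.347 * 8760
E = 14159015.8 kWh

14159015.8


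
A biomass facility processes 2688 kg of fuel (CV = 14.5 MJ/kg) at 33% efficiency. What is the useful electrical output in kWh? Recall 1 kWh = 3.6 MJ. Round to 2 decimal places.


Total energy = mass * CV = 2688 * 14.5 = 38976.0 MJ
Useful energy = total * eta = 38976.0 * 0.33 = 12862.08 MJ
Convert to kWh: 12862.08 / 3.6
Useful energy = 3572.80 kWh

3572.80


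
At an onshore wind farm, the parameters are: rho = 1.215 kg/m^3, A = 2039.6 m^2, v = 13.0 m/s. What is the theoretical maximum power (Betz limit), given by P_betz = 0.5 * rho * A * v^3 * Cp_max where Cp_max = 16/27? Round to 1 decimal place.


The Betz coefficient Cp_max = 16/27 = 0.5926
v^3 = 13.0^3 = 2197.0
P_betz = 0.5 * rho * A * v^3 * Cp_max
P_betz = 0.5 * 1.215 * 2039.6 * 2197.0 * 0.5926
P_betz = 1613160.4 W

1613160.4


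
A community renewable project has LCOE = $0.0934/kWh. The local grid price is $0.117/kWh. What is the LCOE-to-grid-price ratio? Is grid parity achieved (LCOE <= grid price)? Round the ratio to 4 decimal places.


Compare LCOE to grid price:
  LCOE = $0.0934/kWh, Grid price = $0.117/kWh
  Ratio = LCOE / grid_price = 0.0934 / 0.117 = 0.7983
  Grid parity achieved (ratio <= 1)? yes

0.7983


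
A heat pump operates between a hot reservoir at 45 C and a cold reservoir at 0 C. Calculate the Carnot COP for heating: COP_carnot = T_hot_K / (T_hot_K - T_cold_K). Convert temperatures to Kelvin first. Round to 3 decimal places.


Convert to Kelvin:
  T_hot = 45 + 273.15 = 318.15 K
  T_cold = 0 + 273.15 = 273.15 K
Apply Carnot COP formula:
  COP = T_hot_K / (T_hot_K - T_cold_K) = 318.15 / 45.0
  COP = 7.070

7.070


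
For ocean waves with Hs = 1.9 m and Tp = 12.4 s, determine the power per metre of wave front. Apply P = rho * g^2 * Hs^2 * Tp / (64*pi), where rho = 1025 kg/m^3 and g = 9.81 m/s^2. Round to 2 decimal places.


Apply wave power formula:
  g^2 = 9.81^2 = 96.2361
  Hs^2 = 1.9^2 = 3.61
  Numerator = rho * g^2 * Hs^2 * Tp = 1025 * 96.2361 * 3.61 * 12.4 = 4415610.6
  Denominator = 64 * pi = 201.0619
  P = 4415610.6 / 201.0619 = 21961.45 W/m

21961.45


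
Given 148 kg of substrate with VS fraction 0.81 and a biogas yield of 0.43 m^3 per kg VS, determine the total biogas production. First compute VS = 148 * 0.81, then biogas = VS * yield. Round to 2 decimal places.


Compute volatile solids:
  VS = mass * VS_fraction = 148 * 0.81 = 119.88 kg
Calculate biogas volume:
  Biogas = VS * specific_yield = 119.88 * 0.43
  Biogas = 51.55 m^3

51.55


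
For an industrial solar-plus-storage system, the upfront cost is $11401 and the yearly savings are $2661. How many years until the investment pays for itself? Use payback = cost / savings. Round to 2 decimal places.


Simple payback period = initial cost / annual savings
Payback = 11401 / 2661
Payback = 4.28 years

4.28


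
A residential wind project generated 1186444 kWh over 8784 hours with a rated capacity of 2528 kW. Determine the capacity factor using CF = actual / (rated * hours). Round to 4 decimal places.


Capacity factor = actual output / maximum possible output
Maximum possible = rated * hours = 2528 * 8784 = 22205952 kWh
CF = 1186444 / 22205952
CF = 0.0534

0.0534


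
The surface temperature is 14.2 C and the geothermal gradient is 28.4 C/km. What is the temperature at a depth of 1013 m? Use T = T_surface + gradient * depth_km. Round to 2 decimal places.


Convert depth to km: 1013 / 1000 = 1.013 km
Temperature increase = gradient * depth_km = 28.4 * 1.013 = 28.77 C
Temperature at depth = T_surface + delta_T = 14.2 + 28.77
T = 42.97 C

42.97


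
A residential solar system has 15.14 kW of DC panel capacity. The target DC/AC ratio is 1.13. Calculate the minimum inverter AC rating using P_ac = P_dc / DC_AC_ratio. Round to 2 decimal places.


The inverter AC capacity is determined by the DC/AC ratio.
Given: P_dc = 15.14 kW, DC/AC ratio = 1.13
P_ac = P_dc / ratio = 15.14 / 1.13
P_ac = 13.40 kW

13.40


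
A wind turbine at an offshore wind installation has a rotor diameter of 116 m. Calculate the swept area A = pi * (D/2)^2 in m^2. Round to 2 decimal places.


Compute the rotor radius:
  r = D / 2 = 116 / 2 = 58.0 m
Calculate swept area:
  A = pi * r^2 = pi * 58.0^2
  A = 10568.32 m^2

10568.32


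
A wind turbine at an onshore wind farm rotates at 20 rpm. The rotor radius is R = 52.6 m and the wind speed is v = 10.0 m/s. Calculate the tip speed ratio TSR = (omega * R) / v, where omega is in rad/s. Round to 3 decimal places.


Convert rotational speed to rad/s:
  omega = 20 * 2 * pi / 60 = 2.0944 rad/s
Compute tip speed:
  v_tip = omega * R = 2.0944 * 52.6 = 110.165 m/s
Tip speed ratio:
  TSR = v_tip / v_wind = 110.165 / 10.0 = 11.017

11.017


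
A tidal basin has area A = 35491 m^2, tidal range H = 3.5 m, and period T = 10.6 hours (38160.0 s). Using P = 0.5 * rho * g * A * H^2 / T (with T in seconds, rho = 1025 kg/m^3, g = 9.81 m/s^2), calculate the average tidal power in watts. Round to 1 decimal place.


Convert period to seconds: T = 10.6 * 3600 = 38160.0 s
H^2 = 3.5^2 = 12.25
P = 0.5 * rho * g * A * H^2 / T
P = 0.5 * 1025 * 9.81 * 35491 * 12.25 / 38160.0
P = 57280.8 W

57280.8


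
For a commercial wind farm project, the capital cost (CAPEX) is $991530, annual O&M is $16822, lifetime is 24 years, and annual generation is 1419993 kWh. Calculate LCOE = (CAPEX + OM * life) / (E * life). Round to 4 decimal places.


Total cost = CAPEX + OM * lifetime = 991530 + 16822 * 24 = 991530 + 403728 = 1395258
Total generation = annual * lifetime = 1419993 * 24 = 34079832 kWh
LCOE = 1395258 / 34079832
LCOE = 0.0409 $/kWh

0.0409


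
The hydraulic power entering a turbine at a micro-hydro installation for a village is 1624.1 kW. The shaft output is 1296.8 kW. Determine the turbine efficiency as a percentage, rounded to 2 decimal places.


Turbine efficiency = (output power / input power) * 100
eta = (1296.8 / 1624.1) * 100
eta = 79.85%

79.85


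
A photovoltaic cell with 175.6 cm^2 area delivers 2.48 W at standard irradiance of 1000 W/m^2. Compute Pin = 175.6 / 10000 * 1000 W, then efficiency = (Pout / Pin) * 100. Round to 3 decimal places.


First compute the input power:
  Pin = area_cm2 / 10000 * G = 175.6 / 10000 * 1000 = 17.56 W
Then compute efficiency:
  Efficiency = (Pout / Pin) * 100 = (2.48 / 17.56) * 100
  Efficiency = 14.123%

14.123


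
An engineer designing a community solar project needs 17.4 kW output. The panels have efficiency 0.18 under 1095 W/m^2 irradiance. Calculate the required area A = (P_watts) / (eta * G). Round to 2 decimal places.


Convert target power to watts: P = 17.4 * 1000 = 17400.0 W
Compute denominator: eta * G = 0.18 * 1095 = 197.1
Required area A = P / (eta * G) = 17400.0 / 197.1
A = 88.28 m^2

88.28


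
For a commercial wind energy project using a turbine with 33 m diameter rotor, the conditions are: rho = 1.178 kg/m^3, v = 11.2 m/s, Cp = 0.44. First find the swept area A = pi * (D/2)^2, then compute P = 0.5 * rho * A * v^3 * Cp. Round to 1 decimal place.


Step 1 -- Compute swept area:
  A = pi * (D/2)^2 = pi * (33/2)^2 = 855.3 m^2
Step 2 -- Apply wind power equation:
  P = 0.5 * rho * A * v^3 * Cp
  v^3 = 11.2^3 = 1404.928
  P = 0.5 * 1.178 * 855.3 * 1404.928 * 0.44
  P = 311415.2 W

311415.2


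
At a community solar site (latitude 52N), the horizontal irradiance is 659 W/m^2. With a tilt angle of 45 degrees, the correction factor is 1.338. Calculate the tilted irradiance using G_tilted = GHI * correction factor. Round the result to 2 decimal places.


Identify the given values:
  GHI = 659 W/m^2, tilt correction factor = 1.338
Apply the formula G_tilted = GHI * factor:
  G_tilted = 659 * 1.338
  G_tilted = 881.74 W/m^2

881.74


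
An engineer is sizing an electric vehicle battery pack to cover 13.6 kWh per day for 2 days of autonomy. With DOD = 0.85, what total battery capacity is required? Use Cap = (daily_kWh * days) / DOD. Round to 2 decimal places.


Total energy needed = daily * days = 13.6 * 2 = 27.2 kWh
Account for depth of discharge:
  Cap = total_energy / DOD = 27.2 / 0.85
  Cap = 32.00 kWh

32.00


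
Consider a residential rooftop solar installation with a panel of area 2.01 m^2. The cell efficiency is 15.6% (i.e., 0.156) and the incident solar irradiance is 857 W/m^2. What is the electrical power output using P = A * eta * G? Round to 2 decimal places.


Use the solar power formula P = A * eta * G.
Given: A = 2.01 m^2, eta = 0.156, G = 857 W/m^2
P = 2.01 * 0.156 * 857
P = 268.72 W

268.72


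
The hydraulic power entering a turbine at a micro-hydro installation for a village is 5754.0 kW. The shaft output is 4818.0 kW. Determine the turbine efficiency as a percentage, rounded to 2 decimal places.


Turbine efficiency = (output power / input power) * 100
eta = (4818.0 / 5754.0) * 100
eta = 83.73%

83.73


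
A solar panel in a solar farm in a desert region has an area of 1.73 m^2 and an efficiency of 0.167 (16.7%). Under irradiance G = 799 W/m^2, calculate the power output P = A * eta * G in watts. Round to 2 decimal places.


Use the solar power formula P = A * eta * G.
Given: A = 1.73 m^2, eta = 0.167, G = 799 W/m^2
P = 1.73 * 0.167 * 799
P = 230.84 W

230.84


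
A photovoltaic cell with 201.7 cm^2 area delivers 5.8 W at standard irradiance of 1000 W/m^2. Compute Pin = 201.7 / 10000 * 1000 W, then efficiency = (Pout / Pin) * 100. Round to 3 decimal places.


First compute the input power:
  Pin = area_cm2 / 10000 * G = 201.7 / 10000 * 1000 = 20.17 W
Then compute efficiency:
  Efficiency = (Pout / Pin) * 100 = (5.8 / 20.17) * 100
  Efficiency = 28.756%

28.756


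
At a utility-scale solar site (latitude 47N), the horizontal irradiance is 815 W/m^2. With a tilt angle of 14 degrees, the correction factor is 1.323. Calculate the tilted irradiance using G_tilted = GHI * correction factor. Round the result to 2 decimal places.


Identify the given values:
  GHI = 815 W/m^2, tilt correction factor = 1.323
Apply the formula G_tilted = GHI * factor:
  G_tilted = 815 * 1.323
  G_tilted = 1078.25 W/m^2

1078.25


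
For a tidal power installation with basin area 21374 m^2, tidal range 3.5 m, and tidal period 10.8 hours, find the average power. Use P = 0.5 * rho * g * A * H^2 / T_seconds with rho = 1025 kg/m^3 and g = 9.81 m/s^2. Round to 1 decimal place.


Convert period to seconds: T = 10.8 * 3600 = 38880.0 s
H^2 = 3.5^2 = 12.25
P = 0.5 * rho * g * A * H^2 / T
P = 0.5 * 1025 * 9.81 * 21374 * 12.25 / 38880.0
P = 33857.8 W

33857.8


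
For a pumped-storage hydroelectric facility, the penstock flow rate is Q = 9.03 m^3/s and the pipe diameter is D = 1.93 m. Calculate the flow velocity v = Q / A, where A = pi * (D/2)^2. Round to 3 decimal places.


Compute pipe cross-sectional area:
  A = pi * (D/2)^2 = pi * (1.93/2)^2 = 2.9255 m^2
Calculate velocity:
  v = Q / A = 9.03 / 2.9255
  v = 3.087 m/s

3.087


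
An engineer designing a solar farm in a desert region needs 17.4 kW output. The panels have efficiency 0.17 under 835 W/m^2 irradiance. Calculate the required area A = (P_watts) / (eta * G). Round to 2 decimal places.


Convert target power to watts: P = 17.4 * 1000 = 17400.0 W
Compute denominator: eta * G = 0.17 * 835 = 141.95
Required area A = P / (eta * G) = 17400.0 / 141.95
A = 122.58 m^2

122.58


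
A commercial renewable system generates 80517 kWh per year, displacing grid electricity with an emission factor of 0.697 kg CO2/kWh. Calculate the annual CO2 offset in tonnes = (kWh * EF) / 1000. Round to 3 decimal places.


CO2 offset in kg = generation * emission_factor
CO2 offset = 80517 * 0.697 = 56120.35 kg
Convert to tonnes:
  CO2 offset = 56120.35 / 1000 = 56.120 tonnes

56.120


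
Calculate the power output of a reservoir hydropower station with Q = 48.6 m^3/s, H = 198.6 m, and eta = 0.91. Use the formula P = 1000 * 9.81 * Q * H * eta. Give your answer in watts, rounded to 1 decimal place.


Apply the hydropower formula P = rho * g * Q * H * eta
rho * g = 1000 * 9.81 = 9810.0
P = 9810.0 * 48.6 * 198.6 * 0.91
P = 86164012.1 W

86164012.1


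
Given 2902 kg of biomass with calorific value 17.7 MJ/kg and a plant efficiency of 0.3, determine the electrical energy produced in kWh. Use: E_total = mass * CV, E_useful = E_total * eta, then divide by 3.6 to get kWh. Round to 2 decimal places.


Total energy = mass * CV = 2902 * 17.7 = 51365.4 MJ
Useful energy = total * eta = 51365.4 * 0.3 = 15409.62 MJ
Convert to kWh: 15409.62 / 3.6
Useful energy = 4280.45 kWh

4280.45


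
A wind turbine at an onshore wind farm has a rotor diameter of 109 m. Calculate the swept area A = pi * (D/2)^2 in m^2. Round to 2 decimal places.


Compute the rotor radius:
  r = D / 2 = 109 / 2 = 54.5 m
Calculate swept area:
  A = pi * r^2 = pi * 54.5^2
  A = 9331.32 m^2

9331.32


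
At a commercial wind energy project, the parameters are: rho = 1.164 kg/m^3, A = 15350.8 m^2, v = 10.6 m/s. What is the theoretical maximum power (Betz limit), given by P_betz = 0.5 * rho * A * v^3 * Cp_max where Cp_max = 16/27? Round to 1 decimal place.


The Betz coefficient Cp_max = 16/27 = 0.5926
v^3 = 10.6^3 = 1191.016
P_betz = 0.5 * rho * A * v^3 * Cp_max
P_betz = 0.5 * 1.164 * 15350.8 * 1191.016 * 0.5926
P_betz = 6305620.3 W

6305620.3


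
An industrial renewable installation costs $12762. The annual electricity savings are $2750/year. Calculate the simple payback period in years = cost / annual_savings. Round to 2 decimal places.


Simple payback period = initial cost / annual savings
Payback = 12762 / 2750
Payback = 4.64 years

4.64


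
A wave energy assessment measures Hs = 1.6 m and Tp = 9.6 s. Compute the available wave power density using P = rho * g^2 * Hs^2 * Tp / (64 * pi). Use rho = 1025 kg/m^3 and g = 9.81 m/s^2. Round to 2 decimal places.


Apply wave power formula:
  g^2 = 9.81^2 = 96.2361
  Hs^2 = 1.6^2 = 2.56
  Numerator = rho * g^2 * Hs^2 * Tp = 1025 * 96.2361 * 2.56 * 9.6 = 2424225.85
  Denominator = 64 * pi = 201.0619
  P = 2424225.85 / 201.0619 = 12057.11 W/m

12057.11


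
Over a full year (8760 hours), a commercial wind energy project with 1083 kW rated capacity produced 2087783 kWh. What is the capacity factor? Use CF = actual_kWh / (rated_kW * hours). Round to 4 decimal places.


Capacity factor = actual output / maximum possible output
Maximum possible = rated * hours = 1083 * 8760 = 9487080 kWh
CF = 2087783 / 9487080
CF = 0.2201

0.2201


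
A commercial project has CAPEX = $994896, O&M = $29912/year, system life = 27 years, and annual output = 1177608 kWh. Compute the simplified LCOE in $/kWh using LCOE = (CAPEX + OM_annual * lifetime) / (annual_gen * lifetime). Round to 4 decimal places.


Total cost = CAPEX + OM * lifetime = 994896 + 29912 * 27 = 994896 + 807624 = 1802520
Total generation = annual * lifetime = 1177608 * 27 = 31795416 kWh
LCOE = 1802520 / 31795416
LCOE = 0.0567 $/kWh

0.0567


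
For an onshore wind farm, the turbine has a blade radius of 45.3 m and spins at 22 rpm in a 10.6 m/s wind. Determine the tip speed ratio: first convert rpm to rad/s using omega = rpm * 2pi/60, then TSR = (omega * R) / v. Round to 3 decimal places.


Convert rotational speed to rad/s:
  omega = 22 * 2 * pi / 60 = 2.3038 rad/s
Compute tip speed:
  v_tip = omega * R = 2.3038 * 45.3 = 104.364 m/s
Tip speed ratio:
  TSR = v_tip / v_wind = 104.364 / 10.6 = 9.846

9.846


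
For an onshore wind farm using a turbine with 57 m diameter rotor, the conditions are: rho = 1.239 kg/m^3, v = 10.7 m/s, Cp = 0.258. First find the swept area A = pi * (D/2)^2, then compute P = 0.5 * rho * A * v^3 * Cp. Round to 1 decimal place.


Step 1 -- Compute swept area:
  A = pi * (D/2)^2 = pi * (57/2)^2 = 2551.76 m^2
Step 2 -- Apply wind power equation:
  P = 0.5 * rho * A * v^3 * Cp
  v^3 = 10.7^3 = 1225.043
  P = 0.5 * 1.239 * 2551.76 * 1225.043 * 0.258
  P = 499634.0 W

499634.0


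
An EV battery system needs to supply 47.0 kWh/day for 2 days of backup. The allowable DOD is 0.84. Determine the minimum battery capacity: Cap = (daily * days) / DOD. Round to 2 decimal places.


Total energy needed = daily * days = 47.0 * 2 = 94.0 kWh
Account for depth of discharge:
  Cap = total_energy / DOD = 94.0 / 0.84
  Cap = 111.90 kWh

111.90


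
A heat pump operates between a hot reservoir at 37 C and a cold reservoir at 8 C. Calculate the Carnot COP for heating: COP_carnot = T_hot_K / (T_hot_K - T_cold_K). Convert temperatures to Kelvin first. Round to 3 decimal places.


Convert to Kelvin:
  T_hot = 37 + 273.15 = 310.15 K
  T_cold = 8 + 273.15 = 281.15 K
Apply Carnot COP formula:
  COP = T_hot_K / (T_hot_K - T_cold_K) = 310.15 / 29.0
  COP = 10.695

10.695


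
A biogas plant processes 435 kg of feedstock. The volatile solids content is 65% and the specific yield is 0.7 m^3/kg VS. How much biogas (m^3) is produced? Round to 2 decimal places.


Compute volatile solids:
  VS = mass * VS_fraction = 435 * 0.65 = 282.75 kg
Calculate biogas volume:
  Biogas = VS * specific_yield = 282.75 * 0.7
  Biogas = 197.93 m^3

197.93


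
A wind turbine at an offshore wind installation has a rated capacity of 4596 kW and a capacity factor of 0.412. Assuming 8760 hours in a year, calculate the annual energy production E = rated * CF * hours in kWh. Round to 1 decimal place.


Annual energy = rated_kW * capacity_factor * hours_per_year
Given: P_rated = 4596 kW, CF = 0.412, hours = 8760
E = 4596 * 0.412 * 8760
E = 16587515.5 kWh

16587515.5


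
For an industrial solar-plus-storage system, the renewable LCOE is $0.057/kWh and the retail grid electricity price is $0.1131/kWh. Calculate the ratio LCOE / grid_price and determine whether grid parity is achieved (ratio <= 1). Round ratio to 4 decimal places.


Compare LCOE to grid price:
  LCOE = $0.057/kWh, Grid price = $0.1131/kWh
  Ratio = LCOE / grid_price = 0.057 / 0.1131 = 0.5040
  Grid parity achieved (ratio <= 1)? yes

0.5040


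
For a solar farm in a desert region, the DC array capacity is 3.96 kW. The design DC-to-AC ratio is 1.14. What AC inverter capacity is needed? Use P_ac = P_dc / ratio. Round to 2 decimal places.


The inverter AC capacity is determined by the DC/AC ratio.
Given: P_dc = 3.96 kW, DC/AC ratio = 1.14
P_ac = P_dc / ratio = 3.96 / 1.14
P_ac = 3.47 kW

3.47


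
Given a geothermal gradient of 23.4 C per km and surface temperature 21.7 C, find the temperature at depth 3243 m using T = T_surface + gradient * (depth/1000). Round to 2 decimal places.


Convert depth to km: 3243 / 1000 = 3.243 km
Temperature increase = gradient * depth_km = 23.4 * 3.243 = 75.89 C
Temperature at depth = T_surface + delta_T = 21.7 + 75.89
T = 97.59 C

97.59


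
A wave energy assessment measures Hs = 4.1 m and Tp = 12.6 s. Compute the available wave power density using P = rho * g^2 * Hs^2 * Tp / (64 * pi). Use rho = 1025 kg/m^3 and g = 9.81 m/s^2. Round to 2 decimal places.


Apply wave power formula:
  g^2 = 9.81^2 = 96.2361
  Hs^2 = 4.1^2 = 16.81
  Numerator = rho * g^2 * Hs^2 * Tp = 1025 * 96.2361 * 16.81 * 12.6 = 20892967.98
  Denominator = 64 * pi = 201.0619
  P = 20892967.98 / 201.0619 = 103913.10 W/m

103913.10


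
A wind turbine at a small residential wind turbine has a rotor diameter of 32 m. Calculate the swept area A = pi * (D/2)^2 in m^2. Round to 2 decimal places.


Compute the rotor radius:
  r = D / 2 = 32 / 2 = 16.0 m
Calculate swept area:
  A = pi * r^2 = pi * 16.0^2
  A = 804.25 m^2

804.25


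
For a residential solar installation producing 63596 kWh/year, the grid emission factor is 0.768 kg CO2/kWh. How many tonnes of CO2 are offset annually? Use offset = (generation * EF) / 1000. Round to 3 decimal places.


CO2 offset in kg = generation * emission_factor
CO2 offset = 63596 * 0.768 = 48841.73 kg
Convert to tonnes:
  CO2 offset = 48841.73 / 1000 = 48.842 tonnes

48.842


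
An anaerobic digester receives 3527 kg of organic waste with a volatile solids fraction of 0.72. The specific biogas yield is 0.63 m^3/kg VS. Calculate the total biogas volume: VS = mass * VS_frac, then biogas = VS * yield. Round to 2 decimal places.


Compute volatile solids:
  VS = mass * VS_fraction = 3527 * 0.72 = 2539.44 kg
Calculate biogas volume:
  Biogas = VS * specific_yield = 2539.44 * 0.63
  Biogas = 1599.85 m^3

1599.85


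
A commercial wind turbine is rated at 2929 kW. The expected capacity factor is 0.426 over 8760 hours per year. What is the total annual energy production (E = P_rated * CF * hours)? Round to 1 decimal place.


Annual energy = rated_kW * capacity_factor * hours_per_year
Given: P_rated = 2929 kW, CF = 0.426, hours = 8760
E = 2929 * 0.426 * 8760
E = 10930325.0 kWh

10930325.0


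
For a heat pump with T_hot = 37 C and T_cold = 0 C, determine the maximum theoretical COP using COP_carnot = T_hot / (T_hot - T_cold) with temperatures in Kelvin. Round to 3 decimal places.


Convert to Kelvin:
  T_hot = 37 + 273.15 = 310.15 K
  T_cold = 0 + 273.15 = 273.15 K
Apply Carnot COP formula:
  COP = T_hot_K / (T_hot_K - T_cold_K) = 310.15 / 37.0
  COP = 8.382

8.382


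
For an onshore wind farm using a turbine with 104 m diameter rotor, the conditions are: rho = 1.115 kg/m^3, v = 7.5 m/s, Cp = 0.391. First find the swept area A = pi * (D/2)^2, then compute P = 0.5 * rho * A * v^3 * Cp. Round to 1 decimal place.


Step 1 -- Compute swept area:
  A = pi * (D/2)^2 = pi * (104/2)^2 = 8494.87 m^2
Step 2 -- Apply wind power equation:
  P = 0.5 * rho * A * v^3 * Cp
  v^3 = 7.5^3 = 421.875
  P = 0.5 * 1.115 * 8494.87 * 421.875 * 0.391
  P = 781199.5 W

781199.5


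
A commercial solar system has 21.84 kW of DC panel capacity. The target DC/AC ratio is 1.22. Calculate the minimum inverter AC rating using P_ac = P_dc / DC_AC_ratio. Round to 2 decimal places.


The inverter AC capacity is determined by the DC/AC ratio.
Given: P_dc = 21.84 kW, DC/AC ratio = 1.22
P_ac = P_dc / ratio = 21.84 / 1.22
P_ac = 17.90 kW

17.90


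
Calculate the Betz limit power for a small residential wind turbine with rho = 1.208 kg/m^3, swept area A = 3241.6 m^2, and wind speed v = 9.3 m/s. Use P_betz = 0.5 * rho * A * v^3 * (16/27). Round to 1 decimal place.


The Betz coefficient Cp_max = 16/27 = 0.5926
v^3 = 9.3^3 = 804.357
P_betz = 0.5 * rho * A * v^3 * Cp_max
P_betz = 0.5 * 1.208 * 3241.6 * 804.357 * 0.5926
P_betz = 933257.4 W

933257.4


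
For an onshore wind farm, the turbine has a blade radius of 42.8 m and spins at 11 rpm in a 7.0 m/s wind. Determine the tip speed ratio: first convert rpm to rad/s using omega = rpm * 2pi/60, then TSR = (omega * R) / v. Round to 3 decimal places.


Convert rotational speed to rad/s:
  omega = 11 * 2 * pi / 60 = 1.1519 rad/s
Compute tip speed:
  v_tip = omega * R = 1.1519 * 42.8 = 49.302 m/s
Tip speed ratio:
  TSR = v_tip / v_wind = 49.302 / 7.0 = 7.043

7.043


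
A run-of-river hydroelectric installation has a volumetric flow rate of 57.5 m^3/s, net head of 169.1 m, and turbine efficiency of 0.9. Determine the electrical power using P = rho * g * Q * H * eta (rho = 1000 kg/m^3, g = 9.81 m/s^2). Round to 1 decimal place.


Apply the hydropower formula P = rho * g * Q * H * eta
rho * g = 1000 * 9.81 = 9810.0
P = 9810.0 * 57.5 * 169.1 * 0.9
P = 85846574.3 W

85846574.3


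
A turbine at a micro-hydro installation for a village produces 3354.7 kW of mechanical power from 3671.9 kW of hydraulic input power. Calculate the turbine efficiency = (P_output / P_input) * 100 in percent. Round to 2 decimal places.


Turbine efficiency = (output power / input power) * 100
eta = (3354.7 / 3671.9) * 100
eta = 91.36%

91.36


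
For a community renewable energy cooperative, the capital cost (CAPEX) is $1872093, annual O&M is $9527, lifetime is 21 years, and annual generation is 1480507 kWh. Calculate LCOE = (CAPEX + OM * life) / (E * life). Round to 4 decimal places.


Total cost = CAPEX + OM * lifetime = 1872093 + 9527 * 21 = 1872093 + 200067 = 2072160
Total generation = annual * lifetime = 1480507 * 21 = 31090647 kWh
LCOE = 2072160 / 31090647
LCOE = 0.0666 $/kWh

0.0666


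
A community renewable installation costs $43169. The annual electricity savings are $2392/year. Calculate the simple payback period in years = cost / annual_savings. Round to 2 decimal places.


Simple payback period = initial cost / annual savings
Payback = 43169 / 2392
Payback = 18.05 years

18.05


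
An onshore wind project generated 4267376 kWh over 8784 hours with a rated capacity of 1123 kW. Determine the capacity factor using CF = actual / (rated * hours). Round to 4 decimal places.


Capacity factor = actual output / maximum possible output
Maximum possible = rated * hours = 1123 * 8784 = 9864432 kWh
CF = 4267376 / 9864432
CF = 0.4326

0.4326


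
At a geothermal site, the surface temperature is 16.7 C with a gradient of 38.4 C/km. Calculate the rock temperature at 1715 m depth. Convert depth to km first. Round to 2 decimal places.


Convert depth to km: 1715 / 1000 = 1.715 km
Temperature increase = gradient * depth_km = 38.4 * 1.715 = 65.86 C
Temperature at depth = T_surface + delta_T = 16.7 + 65.86
T = 82.56 C

82.56


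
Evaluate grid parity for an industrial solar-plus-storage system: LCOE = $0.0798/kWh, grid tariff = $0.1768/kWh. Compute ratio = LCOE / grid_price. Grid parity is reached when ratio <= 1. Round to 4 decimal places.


Compare LCOE to grid price:
  LCOE = $0.0798/kWh, Grid price = $0.1768/kWh
  Ratio = LCOE / grid_price = 0.0798 / 0.1768 = 0.4514
  Grid parity achieved (ratio <= 1)? yes

0.4514


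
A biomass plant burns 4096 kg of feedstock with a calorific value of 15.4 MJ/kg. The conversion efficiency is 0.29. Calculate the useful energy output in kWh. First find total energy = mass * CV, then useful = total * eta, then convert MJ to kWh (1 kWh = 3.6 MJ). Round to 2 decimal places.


Total energy = mass * CV = 4096 * 15.4 = 63078.4 MJ
Useful energy = total * eta = 63078.4 * 0.29 = 18292.74 MJ
Convert to kWh: 18292.74 / 3.6
Useful energy = 5081.32 kWh

5081.32
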